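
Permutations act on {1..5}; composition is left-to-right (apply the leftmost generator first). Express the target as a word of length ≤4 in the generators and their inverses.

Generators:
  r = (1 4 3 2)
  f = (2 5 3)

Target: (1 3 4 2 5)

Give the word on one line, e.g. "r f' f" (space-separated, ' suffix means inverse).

  after f: (2 5 3)
  after r: (1 4 3)(2 5)
  after r: (1 3 4 2 5)

f r r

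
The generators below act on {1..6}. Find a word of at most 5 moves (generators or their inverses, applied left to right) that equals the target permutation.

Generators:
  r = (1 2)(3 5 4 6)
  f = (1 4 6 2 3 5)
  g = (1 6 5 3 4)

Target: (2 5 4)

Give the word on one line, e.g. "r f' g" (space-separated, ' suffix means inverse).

  after f: (1 4 6 2 3 5)
  after r': (1 5 2 6)
  after r': (1 3 6 2 4 5)
  after g: (1 4 3 5 6 2)
  after f': (2 5 4)

f r' r' g f'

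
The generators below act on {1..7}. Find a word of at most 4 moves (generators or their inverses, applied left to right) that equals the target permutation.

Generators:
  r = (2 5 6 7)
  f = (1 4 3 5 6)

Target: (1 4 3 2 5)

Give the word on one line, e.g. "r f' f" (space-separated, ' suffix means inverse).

r f r'

  after r: (2 5 6 7)
  after f: (1 4 3 5)(2 6 7)
  after r': (1 4 3 2 5)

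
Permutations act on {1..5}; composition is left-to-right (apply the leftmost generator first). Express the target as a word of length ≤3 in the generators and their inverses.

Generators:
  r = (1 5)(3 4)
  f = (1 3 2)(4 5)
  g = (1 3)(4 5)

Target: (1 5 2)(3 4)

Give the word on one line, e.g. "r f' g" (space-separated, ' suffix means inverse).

r g f

  after r: (1 5)(3 4)
  after g: (1 4)(3 5)
  after f: (1 5 2)(3 4)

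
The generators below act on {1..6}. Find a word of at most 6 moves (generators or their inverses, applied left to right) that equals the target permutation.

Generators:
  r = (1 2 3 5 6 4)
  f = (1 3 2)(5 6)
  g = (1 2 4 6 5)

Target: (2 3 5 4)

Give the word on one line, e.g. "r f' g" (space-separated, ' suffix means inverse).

  after g': (1 5 6 4 2)
  after f: (1 6 4)(2 3)
  after g: (1 5)(2 3 4)
  after r': (1 3 6 5 4)
  after f': (2 3 5 4)

g' f g r' f'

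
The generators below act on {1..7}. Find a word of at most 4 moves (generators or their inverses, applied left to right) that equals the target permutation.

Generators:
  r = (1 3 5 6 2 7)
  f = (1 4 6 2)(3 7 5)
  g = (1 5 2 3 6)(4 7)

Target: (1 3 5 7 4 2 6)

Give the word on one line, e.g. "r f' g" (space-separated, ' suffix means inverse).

  after f': (1 2 6 4)(3 5 7)
  after g: (1 3 2)(4 5)(6 7)
  after f': (1 5)(3 6)(4 7)
  after r': (1 3 5 7 4 2 6)

f' g f' r'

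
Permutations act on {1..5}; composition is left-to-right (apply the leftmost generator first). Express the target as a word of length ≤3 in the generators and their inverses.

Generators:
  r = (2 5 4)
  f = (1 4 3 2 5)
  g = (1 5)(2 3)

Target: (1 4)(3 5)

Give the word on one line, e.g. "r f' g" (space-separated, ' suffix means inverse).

  after r': (2 4 5)
  after g': (1 5 3 2 4)
  after r: (1 4)(3 5)

r' g' r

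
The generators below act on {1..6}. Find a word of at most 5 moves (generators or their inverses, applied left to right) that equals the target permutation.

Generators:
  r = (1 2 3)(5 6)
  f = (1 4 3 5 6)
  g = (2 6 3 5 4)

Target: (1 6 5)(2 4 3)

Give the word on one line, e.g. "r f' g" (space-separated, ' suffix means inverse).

g f g' f

  after g: (2 6 3 5 4)
  after f: (1 4 2)(3 6 5)
  after g': (1 5 6 3 2)
  after f: (1 6 5)(2 4 3)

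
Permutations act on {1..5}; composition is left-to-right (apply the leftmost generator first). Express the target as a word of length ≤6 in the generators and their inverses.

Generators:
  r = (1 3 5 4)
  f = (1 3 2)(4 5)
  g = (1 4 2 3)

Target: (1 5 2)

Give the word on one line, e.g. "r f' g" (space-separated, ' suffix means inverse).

  after r': (1 4 5 3)
  after r': (1 5)(3 4)
  after f': (1 4)(2 3 5)
  after r': (1 5 2)

r' r' f' r'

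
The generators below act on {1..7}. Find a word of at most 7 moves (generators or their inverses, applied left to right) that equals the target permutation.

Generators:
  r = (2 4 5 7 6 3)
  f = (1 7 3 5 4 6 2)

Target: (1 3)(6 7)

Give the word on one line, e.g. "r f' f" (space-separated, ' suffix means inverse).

  after r: (2 4 5 7 6 3)
  after f': (1 2 5)(3 6 7 4)
  after f': (1 6)(2 3 4 7 5)
  after r': (1 7 4 5 3 2 6)
  after f: (1 3)(6 7)

r f' f' r' f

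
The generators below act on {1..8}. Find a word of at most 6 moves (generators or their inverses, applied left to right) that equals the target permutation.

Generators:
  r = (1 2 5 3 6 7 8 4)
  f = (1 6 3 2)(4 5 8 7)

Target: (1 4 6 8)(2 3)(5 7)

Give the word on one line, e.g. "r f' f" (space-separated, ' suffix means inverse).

r' f' r r

  after r': (1 4 8 7 6 3 5 2)
  after f': (1 7)(3 4 5)
  after r: (1 8 4 3)(2 5 6 7)
  after r: (1 4 6 8)(2 3)(5 7)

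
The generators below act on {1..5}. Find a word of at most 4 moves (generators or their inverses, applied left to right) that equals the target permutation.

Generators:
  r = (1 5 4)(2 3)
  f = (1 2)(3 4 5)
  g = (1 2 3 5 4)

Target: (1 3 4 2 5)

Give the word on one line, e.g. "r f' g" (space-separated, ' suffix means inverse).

  after g': (1 4 5 3 2)
  after r': (1 5 2 4)
  after f: (1 3 4 2 5)

g' r' f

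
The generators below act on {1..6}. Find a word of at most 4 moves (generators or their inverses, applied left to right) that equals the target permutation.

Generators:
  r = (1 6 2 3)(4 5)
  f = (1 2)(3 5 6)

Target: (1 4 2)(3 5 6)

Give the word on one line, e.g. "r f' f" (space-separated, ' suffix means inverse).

  after f: (1 2)(3 5 6)
  after r': (1 6 2 3 4 5)
  after f': (1 5 2 6)(3 4)
  after r': (1 4 2)(3 5 6)

f r' f' r'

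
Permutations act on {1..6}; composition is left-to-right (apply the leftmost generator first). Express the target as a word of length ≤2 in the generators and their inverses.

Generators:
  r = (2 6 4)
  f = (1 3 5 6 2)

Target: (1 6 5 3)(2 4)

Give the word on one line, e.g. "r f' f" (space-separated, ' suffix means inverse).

  after f': (1 2 6 5 3)
  after r: (1 6 5 3)(2 4)

f' r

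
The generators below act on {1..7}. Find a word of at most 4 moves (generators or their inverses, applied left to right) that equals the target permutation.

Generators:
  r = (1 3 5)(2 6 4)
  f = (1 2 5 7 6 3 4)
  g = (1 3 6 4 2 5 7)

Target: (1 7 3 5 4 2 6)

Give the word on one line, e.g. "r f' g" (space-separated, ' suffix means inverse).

  after g': (1 7 5 2 4 6 3)
  after r: (1 7)(5 6)
  after r: (1 7 3 5 4 2 6)

g' r r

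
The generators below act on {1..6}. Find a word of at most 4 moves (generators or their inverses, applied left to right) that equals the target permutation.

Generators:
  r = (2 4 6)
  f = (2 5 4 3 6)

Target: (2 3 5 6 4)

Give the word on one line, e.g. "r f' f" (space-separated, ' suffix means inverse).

f' f'

  after f': (2 6 3 4 5)
  after f': (2 3 5 6 4)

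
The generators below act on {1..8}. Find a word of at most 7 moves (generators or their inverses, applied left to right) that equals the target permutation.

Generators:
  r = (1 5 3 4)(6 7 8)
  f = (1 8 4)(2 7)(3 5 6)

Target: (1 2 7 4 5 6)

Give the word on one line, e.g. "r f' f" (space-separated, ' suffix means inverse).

  after r: (1 5 3 4)(6 7 8)
  after f': (1 3 8 5 6 2 7)
  after f': (1 6 7 4 8 3)
  after r: (1 7)(3 5)(4 6 8)
  after f': (1 2 7 4 5 6)

r f' f' r f'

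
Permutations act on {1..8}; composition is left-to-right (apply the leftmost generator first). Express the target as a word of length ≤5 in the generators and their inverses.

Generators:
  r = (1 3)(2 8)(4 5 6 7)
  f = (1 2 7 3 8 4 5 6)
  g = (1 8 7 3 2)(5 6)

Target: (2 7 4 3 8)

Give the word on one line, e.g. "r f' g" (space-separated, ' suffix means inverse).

g g r' f

  after g: (1 8 7 3 2)(5 6)
  after g: (1 7 2 8 3)
  after r': (1 6 5 4 7 8)
  after f: (2 7 4 3 8)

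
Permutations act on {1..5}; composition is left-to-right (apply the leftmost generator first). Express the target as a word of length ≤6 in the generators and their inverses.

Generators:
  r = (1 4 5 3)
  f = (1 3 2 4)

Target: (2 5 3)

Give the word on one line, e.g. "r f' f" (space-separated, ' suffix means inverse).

f' f' f' r

  after f': (1 4 2 3)
  after f': (1 2)(3 4)
  after f': (1 3 2 4)
  after r: (2 5 3)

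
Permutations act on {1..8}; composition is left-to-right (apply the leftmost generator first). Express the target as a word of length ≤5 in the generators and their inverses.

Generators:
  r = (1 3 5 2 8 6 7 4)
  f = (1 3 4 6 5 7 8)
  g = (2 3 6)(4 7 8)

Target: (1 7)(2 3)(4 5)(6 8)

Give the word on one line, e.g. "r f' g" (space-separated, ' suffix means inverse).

  after g': (2 6 3)(4 8 7)
  after f': (1 8 5 6)(2 4 7 3)
  after f': (1 7)(2 3)(4 5)(6 8)

g' f' f'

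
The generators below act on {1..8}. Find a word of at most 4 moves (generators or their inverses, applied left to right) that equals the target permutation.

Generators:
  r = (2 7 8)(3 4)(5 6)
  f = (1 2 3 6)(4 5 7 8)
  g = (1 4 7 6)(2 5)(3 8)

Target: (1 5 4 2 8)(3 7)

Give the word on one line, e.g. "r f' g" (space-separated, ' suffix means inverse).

f g'

  after f: (1 2 3 6)(4 5 7 8)
  after g': (1 5 4 2 8)(3 7)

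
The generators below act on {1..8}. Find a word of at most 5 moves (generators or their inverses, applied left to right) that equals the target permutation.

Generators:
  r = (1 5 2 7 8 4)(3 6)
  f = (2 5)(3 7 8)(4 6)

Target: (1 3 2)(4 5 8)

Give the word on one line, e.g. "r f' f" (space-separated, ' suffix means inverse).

r f r r f

  after r: (1 5 2 7 8 4)(3 6)
  after f: (1 2 8 6 7 3 4)
  after r: (1 7 6 8 3)(2 4 5)
  after r: (1 8 6 4 2)(3 5 7)
  after f: (1 3 2)(4 5 8)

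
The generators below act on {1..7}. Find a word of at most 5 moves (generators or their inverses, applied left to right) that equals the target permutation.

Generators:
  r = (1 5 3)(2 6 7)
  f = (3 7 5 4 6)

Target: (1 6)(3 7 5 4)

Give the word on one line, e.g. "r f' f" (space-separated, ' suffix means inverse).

r' f r f r

  after r': (1 3 5)(2 7 6)
  after f: (1 7 3 4 6 2 5)
  after r: (1 2 3 4 7)
  after f: (1 2 7)(3 6)(4 5)
  after r: (1 6)(3 7 5 4)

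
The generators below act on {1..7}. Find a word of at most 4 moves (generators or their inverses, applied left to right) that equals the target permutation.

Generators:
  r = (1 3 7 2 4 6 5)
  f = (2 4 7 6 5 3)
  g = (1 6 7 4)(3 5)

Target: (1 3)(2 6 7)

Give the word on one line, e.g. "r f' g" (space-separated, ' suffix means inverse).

  after r': (1 5 6 4 2 7 3)
  after f: (1 3)(2 6 7)

r' f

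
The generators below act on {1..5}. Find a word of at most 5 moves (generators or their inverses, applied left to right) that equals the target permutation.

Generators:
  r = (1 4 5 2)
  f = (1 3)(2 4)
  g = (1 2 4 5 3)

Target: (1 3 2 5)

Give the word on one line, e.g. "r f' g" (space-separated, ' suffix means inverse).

g r f'

  after g: (1 2 4 5 3)
  after r: (2 5 3 4)
  after f': (1 3 2 5)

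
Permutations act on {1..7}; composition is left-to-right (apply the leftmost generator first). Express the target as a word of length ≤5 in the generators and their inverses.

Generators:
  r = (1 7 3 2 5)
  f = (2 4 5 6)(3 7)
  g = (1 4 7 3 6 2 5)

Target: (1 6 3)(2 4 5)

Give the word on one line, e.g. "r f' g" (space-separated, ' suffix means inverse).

  after g': (1 5 2 6 3 7 4)
  after f': (1 4)(2 5 6 7)
  after g: (1 7 5 2)(3 6)
  after f': (1 3 5 6 7 4 2)
  after g: (1 6 3)(2 4 5)

g' f' g f' g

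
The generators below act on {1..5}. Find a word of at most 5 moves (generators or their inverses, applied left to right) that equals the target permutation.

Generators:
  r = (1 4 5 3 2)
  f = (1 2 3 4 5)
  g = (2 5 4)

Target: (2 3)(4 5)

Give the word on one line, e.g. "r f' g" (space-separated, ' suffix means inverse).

g' g' r r f

  after g': (2 4 5)
  after g': (2 5 4)
  after r: (1 4)(2 3)
  after r: (1 5 3)
  after f: (2 3)(4 5)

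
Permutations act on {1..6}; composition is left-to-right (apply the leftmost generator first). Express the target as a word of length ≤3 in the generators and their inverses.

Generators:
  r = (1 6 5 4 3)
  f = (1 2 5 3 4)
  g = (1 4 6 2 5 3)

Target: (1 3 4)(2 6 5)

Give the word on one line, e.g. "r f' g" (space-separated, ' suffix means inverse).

f' r

  after f': (1 4 3 5 2)
  after r: (1 3 4)(2 6 5)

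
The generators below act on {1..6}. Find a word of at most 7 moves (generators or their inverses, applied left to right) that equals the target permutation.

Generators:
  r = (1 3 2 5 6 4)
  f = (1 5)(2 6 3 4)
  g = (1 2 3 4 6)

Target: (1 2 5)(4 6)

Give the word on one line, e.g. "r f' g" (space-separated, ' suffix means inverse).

g f' r' g g

  after g: (1 2 3 4 6)
  after f': (1 4 2 6 5)
  after r': (1 6 2 5 4 3)
  after g: (2 5 6 3)
  after g: (1 2 5)(4 6)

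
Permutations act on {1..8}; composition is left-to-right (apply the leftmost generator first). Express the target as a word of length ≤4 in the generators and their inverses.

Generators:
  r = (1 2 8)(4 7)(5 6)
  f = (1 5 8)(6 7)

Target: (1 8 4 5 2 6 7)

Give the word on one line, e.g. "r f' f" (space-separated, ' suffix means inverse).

  after f': (1 8 5)(6 7)
  after r': (1 2)(4 7 5 8 6)
  after f: (1 2 5)(4 6)(7 8)
  after r: (1 8 4 5 2 6 7)

f' r' f r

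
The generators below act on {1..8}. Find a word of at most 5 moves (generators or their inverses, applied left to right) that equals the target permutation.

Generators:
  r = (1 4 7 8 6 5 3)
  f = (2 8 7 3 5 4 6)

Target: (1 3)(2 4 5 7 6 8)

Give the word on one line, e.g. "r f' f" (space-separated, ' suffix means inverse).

f r r f

  after f: (2 8 7 3 5 4 6)
  after r: (1 4 5 7)(2 6)
  after r: (1 7 4 3)(2 5 8 6)
  after f: (1 3)(2 4 5 7 6 8)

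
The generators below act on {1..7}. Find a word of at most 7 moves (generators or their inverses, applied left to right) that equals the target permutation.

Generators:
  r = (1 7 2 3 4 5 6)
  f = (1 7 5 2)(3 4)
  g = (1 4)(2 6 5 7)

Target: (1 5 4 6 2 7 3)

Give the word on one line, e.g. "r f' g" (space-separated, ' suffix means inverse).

  after f': (1 2 5 7)(3 4)
  after r': (1 7 6 5)(2 4)
  after r': (2 3)(4 7 5 6)
  after r': (1 6 3 7 4)
  after r': (1 5 4 6 2 7 3)

f' r' r' r' r'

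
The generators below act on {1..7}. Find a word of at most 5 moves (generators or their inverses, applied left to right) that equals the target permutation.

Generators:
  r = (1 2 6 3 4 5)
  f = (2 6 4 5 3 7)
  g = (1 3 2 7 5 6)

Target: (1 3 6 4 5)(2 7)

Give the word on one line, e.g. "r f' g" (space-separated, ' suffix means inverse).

  after g': (1 6 5 7 2 3)
  after f': (1 2 5 3)(4 6)
  after g': (1 3 6 4 5)(2 7)

g' f' g'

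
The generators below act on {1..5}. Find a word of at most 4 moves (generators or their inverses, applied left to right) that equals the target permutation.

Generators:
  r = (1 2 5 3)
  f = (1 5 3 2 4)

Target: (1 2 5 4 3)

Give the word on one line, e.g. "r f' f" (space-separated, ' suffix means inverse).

  after r: (1 2 5 3)
  after f: (1 4)(2 3 5)
  after f: (4 5)
  after r: (1 2 5 4 3)

r f f r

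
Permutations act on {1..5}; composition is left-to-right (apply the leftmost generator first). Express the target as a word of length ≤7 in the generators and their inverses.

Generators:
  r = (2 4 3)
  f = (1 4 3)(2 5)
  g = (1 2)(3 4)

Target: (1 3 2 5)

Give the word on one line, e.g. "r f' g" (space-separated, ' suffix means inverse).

f r r r g

  after f: (1 4 3)(2 5)
  after r: (1 3)(2 5 4)
  after r: (1 2 5 3)
  after r: (1 4 3)(2 5)
  after g: (1 3 2 5)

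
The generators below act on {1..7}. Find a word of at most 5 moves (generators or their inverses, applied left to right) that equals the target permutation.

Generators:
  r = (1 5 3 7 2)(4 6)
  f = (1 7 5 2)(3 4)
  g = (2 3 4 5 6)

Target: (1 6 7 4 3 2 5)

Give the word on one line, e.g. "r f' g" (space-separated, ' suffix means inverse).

  after r: (1 5 3 7 2)(4 6)
  after g': (1 4 5 2)(3 7 6)
  after r: (1 6 7 4 3 2 5)

r g' r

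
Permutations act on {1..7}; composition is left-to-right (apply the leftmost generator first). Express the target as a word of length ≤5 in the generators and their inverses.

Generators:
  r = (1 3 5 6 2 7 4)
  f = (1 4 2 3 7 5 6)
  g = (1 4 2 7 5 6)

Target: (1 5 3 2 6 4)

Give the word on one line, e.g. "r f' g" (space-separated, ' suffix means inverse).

  after r: (1 3 5 6 2 7 4)
  after g: (1 3 6 7 2 5)
  after r: (1 5 3 2 6 4)

r g r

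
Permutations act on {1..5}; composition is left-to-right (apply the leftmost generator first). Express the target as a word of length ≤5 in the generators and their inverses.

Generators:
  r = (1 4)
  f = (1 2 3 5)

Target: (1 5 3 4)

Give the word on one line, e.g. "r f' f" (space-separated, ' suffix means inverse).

f' r' f' r f

  after f': (1 5 3 2)
  after r': (1 5 3 2 4)
  after f': (1 3)(2 4 5)
  after r: (1 3 4 5 2)
  after f: (1 5 3 4)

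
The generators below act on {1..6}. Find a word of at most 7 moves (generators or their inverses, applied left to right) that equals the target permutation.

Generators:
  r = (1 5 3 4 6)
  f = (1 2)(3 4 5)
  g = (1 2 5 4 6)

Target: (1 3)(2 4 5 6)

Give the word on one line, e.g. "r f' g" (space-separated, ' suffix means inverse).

r g f' f' r

  after r: (1 5 3 4 6)
  after g: (1 4)(2 5 3 6)
  after f': (1 3 6)(2 4)
  after f': (1 5 4)(2 3 6)
  after r: (1 3)(2 4 5 6)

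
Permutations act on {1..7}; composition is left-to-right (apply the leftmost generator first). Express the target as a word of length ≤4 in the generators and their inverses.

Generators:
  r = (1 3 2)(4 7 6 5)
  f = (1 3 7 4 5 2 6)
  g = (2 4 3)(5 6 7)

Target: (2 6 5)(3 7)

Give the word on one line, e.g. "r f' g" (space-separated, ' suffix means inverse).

g f r'

  after g: (2 4 3)(5 6 7)
  after f: (1 3 6 4 7 2 5)
  after r': (2 6 5)(3 7)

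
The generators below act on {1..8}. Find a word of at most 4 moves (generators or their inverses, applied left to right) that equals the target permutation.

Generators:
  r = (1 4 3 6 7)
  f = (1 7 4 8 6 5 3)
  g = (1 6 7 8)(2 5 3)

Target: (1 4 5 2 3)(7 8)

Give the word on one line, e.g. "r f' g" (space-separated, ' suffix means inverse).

  after r: (1 4 3 6 7)
  after g': (1 4 5 2 3)(7 8)

r g'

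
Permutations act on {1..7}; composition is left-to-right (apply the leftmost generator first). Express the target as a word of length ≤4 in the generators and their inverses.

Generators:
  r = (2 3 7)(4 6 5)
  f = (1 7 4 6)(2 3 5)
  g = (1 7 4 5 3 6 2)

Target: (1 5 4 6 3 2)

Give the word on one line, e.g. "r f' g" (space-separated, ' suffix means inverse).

  after f: (1 7 4 6)(2 3 5)
  after r: (1 2 7 6)(3 4 5)
  after g': (1 6 2)(3 7)
  after r: (1 5 4 6 3 2)

f r g' r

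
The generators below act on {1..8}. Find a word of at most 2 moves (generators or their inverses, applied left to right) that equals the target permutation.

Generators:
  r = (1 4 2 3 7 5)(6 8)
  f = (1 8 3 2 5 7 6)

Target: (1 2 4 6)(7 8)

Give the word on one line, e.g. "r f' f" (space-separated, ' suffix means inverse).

  after r': (1 5 7 3 2 4)(6 8)
  after f': (1 2 4 6)(7 8)

r' f'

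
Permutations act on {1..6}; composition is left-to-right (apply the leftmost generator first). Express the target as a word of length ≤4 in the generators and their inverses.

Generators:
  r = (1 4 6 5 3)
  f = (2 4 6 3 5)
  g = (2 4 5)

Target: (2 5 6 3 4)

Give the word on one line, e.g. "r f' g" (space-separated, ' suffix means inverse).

f' g' g' f'

  after f': (2 5 3 6 4)
  after g': (2 4 5 3 6)
  after g': (3 6 5)
  after f': (2 5 6 3 4)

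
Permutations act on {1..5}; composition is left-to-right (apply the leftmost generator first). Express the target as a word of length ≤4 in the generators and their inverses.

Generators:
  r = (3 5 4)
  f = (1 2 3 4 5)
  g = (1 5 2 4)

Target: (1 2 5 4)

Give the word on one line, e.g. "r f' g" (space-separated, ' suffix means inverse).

r r f' g

  after r: (3 5 4)
  after r: (3 4 5)
  after f': (1 5 2)
  after g: (1 2 5 4)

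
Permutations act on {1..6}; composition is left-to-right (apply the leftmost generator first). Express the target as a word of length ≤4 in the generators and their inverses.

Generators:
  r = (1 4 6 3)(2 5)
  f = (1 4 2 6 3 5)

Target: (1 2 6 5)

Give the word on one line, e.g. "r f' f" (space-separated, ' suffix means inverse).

r f r r

  after r: (1 4 6 3)(2 5)
  after f: (1 2)(3 4)(5 6)
  after r: (1 5 3 6 2 4)
  after r: (1 2 6 5)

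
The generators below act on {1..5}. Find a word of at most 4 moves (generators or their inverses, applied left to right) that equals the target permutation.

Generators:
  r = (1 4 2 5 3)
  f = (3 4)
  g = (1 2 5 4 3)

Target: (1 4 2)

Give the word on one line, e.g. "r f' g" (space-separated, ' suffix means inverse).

  after g: (1 2 5 4 3)
  after r: (1 5 2 3 4)
  after g: (1 4 2)

g r g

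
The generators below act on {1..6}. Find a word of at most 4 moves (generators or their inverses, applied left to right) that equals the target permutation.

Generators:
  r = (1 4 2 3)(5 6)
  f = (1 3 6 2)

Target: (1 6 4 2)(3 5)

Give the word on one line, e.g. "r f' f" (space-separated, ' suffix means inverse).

  after f: (1 3 6 2)
  after r': (1 2 3 5 6 4)
  after f': (1 6 4 2)(3 5)

f r' f'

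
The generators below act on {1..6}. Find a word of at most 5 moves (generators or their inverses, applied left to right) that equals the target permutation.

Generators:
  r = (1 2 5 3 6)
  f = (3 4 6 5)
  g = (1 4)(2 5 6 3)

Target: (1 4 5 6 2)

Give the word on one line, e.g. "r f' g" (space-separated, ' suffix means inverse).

f r' f'

  after f: (3 4 6 5)
  after r': (1 6 2)(3 4)
  after f': (1 4 5 6 2)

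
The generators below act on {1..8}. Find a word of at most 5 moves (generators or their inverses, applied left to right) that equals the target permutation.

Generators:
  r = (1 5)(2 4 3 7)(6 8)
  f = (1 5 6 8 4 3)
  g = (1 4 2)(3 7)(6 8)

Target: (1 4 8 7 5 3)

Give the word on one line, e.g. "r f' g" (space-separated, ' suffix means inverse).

f' g f r g'

  after f': (1 3 4 8 6 5)
  after g: (1 7 3 2)(4 6 5)
  after f: (1 7)(2 5 3)(4 8)
  after r: (1 2)(3 4 6 8)(5 7)
  after g': (1 4 8 7 5 3)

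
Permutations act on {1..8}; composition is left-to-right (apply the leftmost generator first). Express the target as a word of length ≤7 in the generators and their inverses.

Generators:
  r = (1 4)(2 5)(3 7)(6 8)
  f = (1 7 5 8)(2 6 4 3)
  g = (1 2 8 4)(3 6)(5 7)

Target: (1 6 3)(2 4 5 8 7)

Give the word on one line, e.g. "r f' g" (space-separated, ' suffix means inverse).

g' r f' g f'

  after g': (1 4 8 2)(3 6)(5 7)
  after r: (2 4 6 7)(3 8 5)
  after f': (1 8 7 3 5 4 2 6)
  after g: (1 4 8 5)(2 3 7 6)
  after f': (1 6 3)(2 4 5 8 7)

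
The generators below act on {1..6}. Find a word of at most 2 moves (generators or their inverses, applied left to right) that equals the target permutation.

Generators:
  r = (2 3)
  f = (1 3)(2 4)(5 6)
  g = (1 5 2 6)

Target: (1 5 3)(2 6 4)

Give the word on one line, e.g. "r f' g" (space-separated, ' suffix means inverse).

g' f

  after g': (1 6 2 5)
  after f: (1 5 3)(2 6 4)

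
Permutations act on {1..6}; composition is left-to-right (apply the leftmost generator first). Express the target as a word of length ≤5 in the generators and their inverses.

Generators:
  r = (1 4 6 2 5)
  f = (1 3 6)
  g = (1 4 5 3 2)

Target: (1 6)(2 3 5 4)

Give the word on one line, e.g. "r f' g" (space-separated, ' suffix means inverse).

f r r f

  after f: (1 3 6)
  after r: (1 3 2 5)(4 6)
  after r: (1 3 5 4 2)
  after f: (1 6)(2 3 5 4)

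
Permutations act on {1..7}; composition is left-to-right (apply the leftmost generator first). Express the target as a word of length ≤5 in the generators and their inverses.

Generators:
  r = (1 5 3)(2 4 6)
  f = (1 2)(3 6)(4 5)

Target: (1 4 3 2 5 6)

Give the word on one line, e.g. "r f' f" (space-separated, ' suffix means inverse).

  after r: (1 5 3)(2 4 6)
  after f: (1 4 3 2 5 6)
  after r': (1 2)(3 6)(4 5)
  after r': (1 6 5 2 3 4)
  after r': (1 4 3 2 5 6)

r f r' r' r'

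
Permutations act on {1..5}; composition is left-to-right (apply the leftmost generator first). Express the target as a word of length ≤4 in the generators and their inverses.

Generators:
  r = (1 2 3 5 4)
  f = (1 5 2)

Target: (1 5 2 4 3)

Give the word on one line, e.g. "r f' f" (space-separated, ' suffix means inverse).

  after r': (1 4 5 3 2)
  after r': (1 5 2 4 3)

r' r'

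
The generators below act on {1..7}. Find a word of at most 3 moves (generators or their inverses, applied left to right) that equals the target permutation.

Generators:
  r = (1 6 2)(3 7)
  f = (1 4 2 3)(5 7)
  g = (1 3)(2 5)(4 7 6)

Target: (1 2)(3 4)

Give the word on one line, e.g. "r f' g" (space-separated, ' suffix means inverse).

  after f': (1 3 2 4)(5 7)
  after f': (1 2)(3 4)

f' f'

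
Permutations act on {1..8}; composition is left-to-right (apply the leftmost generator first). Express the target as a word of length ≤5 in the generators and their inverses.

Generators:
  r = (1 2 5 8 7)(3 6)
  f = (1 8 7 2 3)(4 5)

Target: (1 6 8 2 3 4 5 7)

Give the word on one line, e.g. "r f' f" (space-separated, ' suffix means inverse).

f' r f' r r

  after f': (1 3 2 7 8)(4 5)
  after r: (1 6 3 5 4 8 2)
  after f': (1 6 2 3 4)(7 8)
  after r: (1 3 4 2 6 5 8)
  after r: (1 6 8 2 3 4 5 7)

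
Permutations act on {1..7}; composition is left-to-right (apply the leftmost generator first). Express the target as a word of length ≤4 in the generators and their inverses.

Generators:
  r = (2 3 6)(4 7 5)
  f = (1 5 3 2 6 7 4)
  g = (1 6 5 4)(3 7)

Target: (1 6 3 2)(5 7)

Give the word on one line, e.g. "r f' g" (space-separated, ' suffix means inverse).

  after f: (1 5 3 2 6 7 4)
  after g': (1 6 3 2)(5 7)

f g'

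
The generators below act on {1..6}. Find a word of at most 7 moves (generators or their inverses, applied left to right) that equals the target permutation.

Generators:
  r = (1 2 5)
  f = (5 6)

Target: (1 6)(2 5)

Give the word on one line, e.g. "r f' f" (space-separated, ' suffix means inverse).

r' r' f r f

  after r': (1 5 2)
  after r': (1 2 5)
  after f: (1 2 6 5)
  after r: (1 5 2 6)
  after f: (1 6)(2 5)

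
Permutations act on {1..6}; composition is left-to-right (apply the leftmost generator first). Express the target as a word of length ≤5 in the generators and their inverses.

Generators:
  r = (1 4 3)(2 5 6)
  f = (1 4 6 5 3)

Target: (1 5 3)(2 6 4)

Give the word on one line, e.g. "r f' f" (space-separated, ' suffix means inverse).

  after f: (1 4 6 5 3)
  after r: (1 3 4 2 5)
  after f': (1 5 3)(2 6 4)

f r f'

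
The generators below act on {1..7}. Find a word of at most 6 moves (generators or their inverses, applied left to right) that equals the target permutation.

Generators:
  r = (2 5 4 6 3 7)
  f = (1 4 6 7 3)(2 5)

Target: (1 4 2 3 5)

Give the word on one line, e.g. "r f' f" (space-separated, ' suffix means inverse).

r f' r' r'

  after r: (2 5 4 6 3 7)
  after f': (1 3 6 7 5)
  after r': (1 6 3 4 5)(2 7)
  after r': (1 4 2 3 5)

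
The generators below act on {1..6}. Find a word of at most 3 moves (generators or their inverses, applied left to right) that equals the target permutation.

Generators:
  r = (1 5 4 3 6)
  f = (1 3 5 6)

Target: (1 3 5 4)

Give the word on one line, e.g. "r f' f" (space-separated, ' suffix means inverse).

  after r: (1 5 4 3 6)
  after f': (1 3 5 4)

r f'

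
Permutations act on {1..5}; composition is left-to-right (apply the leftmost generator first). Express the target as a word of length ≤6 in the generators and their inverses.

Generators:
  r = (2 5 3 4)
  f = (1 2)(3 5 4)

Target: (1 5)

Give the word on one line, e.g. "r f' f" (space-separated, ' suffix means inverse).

  after f': (1 2)(3 4 5)
  after f': (3 5 4)
  after r: (2 5)
  after f: (1 2 4 3 5)
  after r: (1 5)

f' f' r f r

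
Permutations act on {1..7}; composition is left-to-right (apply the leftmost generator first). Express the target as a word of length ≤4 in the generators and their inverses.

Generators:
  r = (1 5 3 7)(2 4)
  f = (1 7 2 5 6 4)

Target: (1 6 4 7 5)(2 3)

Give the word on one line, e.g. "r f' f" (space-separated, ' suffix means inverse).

r f r' r'

  after r: (1 5 3 7)(2 4)
  after f: (1 6 4 5 3 2)
  after r': (1 6 2 7 3 4)
  after r': (1 6 4 7 5)(2 3)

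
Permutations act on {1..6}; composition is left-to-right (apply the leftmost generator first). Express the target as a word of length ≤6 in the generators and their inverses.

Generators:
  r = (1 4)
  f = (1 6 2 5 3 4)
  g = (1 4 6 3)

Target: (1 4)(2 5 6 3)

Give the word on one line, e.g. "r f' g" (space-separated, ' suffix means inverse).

g' f g' r'

  after g': (1 3 6 4)
  after f: (1 4 6)(2 5 3)
  after g': (2 5 6 3)
  after r': (1 4)(2 5 6 3)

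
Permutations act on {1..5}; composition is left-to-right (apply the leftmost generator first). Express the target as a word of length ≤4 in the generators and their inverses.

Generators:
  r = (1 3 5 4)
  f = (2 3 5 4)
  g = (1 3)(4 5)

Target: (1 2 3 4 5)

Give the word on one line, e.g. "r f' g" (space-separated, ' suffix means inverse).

  after f': (2 4 5 3)
  after g': (1 3 2 5)
  after f': (1 2 3 4 5)

f' g' f'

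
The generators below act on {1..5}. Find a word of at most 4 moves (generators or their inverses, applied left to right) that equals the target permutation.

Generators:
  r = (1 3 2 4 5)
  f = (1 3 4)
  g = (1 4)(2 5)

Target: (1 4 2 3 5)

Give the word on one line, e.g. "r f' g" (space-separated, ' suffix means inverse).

  after f: (1 3 4)
  after r': (2 3)(4 5)
  after g: (1 4 2 3 5)

f r' g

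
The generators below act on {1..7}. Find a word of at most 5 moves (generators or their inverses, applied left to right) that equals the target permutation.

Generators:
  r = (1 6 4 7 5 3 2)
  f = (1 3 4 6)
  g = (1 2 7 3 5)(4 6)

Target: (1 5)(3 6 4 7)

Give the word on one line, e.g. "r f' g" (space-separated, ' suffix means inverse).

g g r

  after g: (1 2 7 3 5)(4 6)
  after g: (1 7 5 2 3)
  after r: (1 5)(3 6 4 7)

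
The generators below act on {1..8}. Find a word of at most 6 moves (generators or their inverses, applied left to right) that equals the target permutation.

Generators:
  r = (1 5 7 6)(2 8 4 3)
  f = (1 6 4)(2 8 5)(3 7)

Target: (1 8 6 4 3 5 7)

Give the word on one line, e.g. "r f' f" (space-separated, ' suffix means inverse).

  after r: (1 5 7 6)(2 8 4 3)
  after f': (1 8 6 4 7)(3 5)
  after f': (1 2 5 7 4 3 8)
  after f': (1 5 3 2 8 4 7 6)
  after f': (1 8 6 4 3 5 7)

r f' f' f' f'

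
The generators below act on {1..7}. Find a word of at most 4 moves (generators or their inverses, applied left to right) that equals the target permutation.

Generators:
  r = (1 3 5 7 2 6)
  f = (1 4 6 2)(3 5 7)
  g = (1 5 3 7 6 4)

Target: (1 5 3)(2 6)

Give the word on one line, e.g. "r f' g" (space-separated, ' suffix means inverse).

g f r'

  after g: (1 5 3 7 6 4)
  after f: (1 7 2)
  after r': (1 5 3)(2 6)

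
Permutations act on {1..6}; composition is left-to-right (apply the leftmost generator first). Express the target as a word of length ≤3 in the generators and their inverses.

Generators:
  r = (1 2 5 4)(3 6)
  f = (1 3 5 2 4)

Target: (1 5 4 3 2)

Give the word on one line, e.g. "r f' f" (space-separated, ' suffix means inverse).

f' f' f'

  after f': (1 4 2 5 3)
  after f': (1 2 3 4 5)
  after f': (1 5 4 3 2)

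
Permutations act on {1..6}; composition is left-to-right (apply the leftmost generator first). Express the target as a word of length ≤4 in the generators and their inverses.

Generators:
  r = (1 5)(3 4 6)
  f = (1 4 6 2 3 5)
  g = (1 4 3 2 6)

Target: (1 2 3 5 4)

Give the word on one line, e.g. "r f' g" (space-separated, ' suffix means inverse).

  after g: (1 4 3 2 6)
  after f: (1 6 4 5)
  after f: (1 2 3 5 4)

g f f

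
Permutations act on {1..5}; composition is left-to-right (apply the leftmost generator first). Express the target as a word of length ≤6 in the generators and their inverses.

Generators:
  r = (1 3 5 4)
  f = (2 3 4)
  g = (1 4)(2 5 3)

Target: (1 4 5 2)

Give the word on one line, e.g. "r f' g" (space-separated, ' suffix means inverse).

f r r g f

  after f: (2 3 4)
  after r: (1 3)(2 5 4)
  after r: (1 5)(2 4)
  after g: (1 3 2)(4 5)
  after f: (1 4 5 2)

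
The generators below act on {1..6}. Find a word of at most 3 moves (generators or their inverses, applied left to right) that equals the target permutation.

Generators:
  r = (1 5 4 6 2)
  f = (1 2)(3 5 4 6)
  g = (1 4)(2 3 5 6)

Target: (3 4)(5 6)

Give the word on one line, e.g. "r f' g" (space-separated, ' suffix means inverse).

f' f'

  after f': (1 2)(3 6 4 5)
  after f': (3 4)(5 6)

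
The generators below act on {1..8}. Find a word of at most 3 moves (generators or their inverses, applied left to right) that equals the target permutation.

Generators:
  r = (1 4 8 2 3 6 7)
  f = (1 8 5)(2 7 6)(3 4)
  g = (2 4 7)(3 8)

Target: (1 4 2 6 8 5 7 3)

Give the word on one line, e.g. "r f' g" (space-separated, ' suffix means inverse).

  after f: (1 8 5)(2 7 6)(3 4)
  after r': (1 4 2 6 8 5 7 3)

f r'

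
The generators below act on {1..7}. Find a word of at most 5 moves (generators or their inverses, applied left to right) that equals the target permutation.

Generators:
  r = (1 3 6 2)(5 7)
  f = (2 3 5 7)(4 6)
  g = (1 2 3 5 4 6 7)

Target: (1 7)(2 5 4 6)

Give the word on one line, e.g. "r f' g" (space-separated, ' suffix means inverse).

  after f: (2 3 5 7)(4 6)
  after r: (1 3 7)(2 6 4)
  after g: (1 5 4 3)(2 7)
  after r: (1 7)(2 5 4 6)

f r g r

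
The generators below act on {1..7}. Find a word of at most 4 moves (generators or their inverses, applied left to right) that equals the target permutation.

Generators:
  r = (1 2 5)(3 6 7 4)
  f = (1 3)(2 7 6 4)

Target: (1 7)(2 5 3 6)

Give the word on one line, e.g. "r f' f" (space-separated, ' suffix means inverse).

r' r' f

  after r': (1 5 2)(3 4 7 6)
  after r': (1 2 5)(3 7)(4 6)
  after f: (1 7)(2 5 3 6)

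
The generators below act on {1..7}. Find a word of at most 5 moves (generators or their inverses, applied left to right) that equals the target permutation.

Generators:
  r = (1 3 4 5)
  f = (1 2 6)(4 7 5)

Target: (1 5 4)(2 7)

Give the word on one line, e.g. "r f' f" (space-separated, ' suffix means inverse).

  after f': (1 6 2)(4 5 7)
  after r': (1 6 2 5 7 3)
  after r': (1 6 2 4 3 5 7)
  after f: (2 7)(3 4)
  after r': (1 5 4)(2 7)

f' r' r' f r'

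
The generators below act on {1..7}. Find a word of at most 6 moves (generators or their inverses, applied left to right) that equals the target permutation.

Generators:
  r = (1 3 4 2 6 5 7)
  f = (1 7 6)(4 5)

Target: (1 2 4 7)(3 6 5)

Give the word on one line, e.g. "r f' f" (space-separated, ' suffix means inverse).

  after f': (1 6 7)(4 5)
  after r': (1 2 4 6 5 3)
  after f: (1 2 5 3 7 6 4)
  after f: (1 2 4 7)(3 6 5)

f' r' f f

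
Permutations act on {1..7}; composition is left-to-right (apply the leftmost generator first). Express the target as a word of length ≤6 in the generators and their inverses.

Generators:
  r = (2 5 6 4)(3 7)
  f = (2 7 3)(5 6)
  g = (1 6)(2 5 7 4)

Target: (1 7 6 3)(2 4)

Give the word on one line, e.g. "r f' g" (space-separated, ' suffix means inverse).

f' g' r g f

  after f': (2 3 7)(5 6)
  after g': (1 6 2 3 5)(4 7)
  after r: (1 4 3 6 5)(2 7)
  after g: (1 2 4 3)(5 6 7)
  after f: (1 7 6 3)(2 4)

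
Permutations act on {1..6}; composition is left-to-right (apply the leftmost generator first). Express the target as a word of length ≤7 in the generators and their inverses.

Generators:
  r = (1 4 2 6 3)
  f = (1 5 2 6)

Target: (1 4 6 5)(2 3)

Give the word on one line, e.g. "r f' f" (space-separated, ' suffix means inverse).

f r r f' r

  after f: (1 5 2 6)
  after r: (1 5 6 4 2 3)
  after r: (1 5 3 4 6 2)
  after f': (2 6 5 3 4)
  after r: (1 4 6 5)(2 3)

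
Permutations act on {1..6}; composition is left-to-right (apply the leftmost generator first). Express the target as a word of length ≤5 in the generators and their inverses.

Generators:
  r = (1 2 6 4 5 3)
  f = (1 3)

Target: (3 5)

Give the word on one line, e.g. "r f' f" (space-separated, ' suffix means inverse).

r f r'

  after r: (1 2 6 4 5 3)
  after f: (1 2 6 4 5)
  after r': (3 5)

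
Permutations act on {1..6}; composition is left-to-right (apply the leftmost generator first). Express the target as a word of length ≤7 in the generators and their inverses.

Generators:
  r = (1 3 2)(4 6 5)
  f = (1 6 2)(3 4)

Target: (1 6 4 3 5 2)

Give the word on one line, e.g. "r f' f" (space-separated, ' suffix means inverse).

r' r' f' r' r'

  after r': (1 2 3)(4 5 6)
  after r': (1 3 2)(4 6 5)
  after f': (1 4)(3 6 5)
  after r': (1 5)(2 3 4)
  after r': (1 6 4 3 5 2)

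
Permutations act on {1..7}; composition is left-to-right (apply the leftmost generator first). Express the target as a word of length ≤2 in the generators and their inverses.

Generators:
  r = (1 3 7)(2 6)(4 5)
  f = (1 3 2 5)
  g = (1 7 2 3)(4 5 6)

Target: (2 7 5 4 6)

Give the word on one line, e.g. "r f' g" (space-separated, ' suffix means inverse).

g' f'

  after g': (1 3 2 7)(4 6 5)
  after f': (2 7 5 4 6)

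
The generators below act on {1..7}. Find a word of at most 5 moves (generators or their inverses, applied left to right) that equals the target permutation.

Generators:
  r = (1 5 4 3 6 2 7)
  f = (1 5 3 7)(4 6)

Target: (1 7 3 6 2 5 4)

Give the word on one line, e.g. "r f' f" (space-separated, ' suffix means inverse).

r f f

  after r: (1 5 4 3 6 2 7)
  after f: (1 3 4 7 5 6 2)
  after f: (1 7 3 6 2 5 4)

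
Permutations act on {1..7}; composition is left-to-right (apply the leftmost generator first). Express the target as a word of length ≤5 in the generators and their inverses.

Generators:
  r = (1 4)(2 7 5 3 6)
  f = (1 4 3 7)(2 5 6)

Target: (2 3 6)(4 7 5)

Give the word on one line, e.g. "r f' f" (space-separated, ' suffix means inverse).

  after r: (1 4)(2 7 5 3 6)
  after f: (1 3 2)(5 7 6)
  after f: (1 7 2 4 3 5)
  after f: (2 3 6)(4 7 5)

r f f f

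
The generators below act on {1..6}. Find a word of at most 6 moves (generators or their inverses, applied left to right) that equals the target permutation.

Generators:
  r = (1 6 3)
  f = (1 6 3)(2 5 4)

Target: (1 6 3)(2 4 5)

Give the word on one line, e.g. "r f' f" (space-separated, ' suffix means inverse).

  after r': (1 3 6)
  after f': (1 6 3)(2 4 5)
  after r': (2 4 5)
  after r': (1 3 6)(2 4 5)
  after r': (1 6 3)(2 4 5)

r' f' r' r' r'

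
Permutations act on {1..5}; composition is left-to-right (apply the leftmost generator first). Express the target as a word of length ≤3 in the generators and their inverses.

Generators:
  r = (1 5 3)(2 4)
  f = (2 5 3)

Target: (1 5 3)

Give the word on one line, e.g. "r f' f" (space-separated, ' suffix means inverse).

  after r': (1 3 5)(2 4)
  after r': (1 5 3)

r' r'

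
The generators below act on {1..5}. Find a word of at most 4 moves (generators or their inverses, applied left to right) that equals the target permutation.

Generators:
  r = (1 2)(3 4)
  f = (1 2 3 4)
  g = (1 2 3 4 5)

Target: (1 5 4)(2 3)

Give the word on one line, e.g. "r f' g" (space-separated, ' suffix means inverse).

  after f: (1 2 3 4)
  after r: (2 4)
  after g': (1 5 4)(2 3)

f r g'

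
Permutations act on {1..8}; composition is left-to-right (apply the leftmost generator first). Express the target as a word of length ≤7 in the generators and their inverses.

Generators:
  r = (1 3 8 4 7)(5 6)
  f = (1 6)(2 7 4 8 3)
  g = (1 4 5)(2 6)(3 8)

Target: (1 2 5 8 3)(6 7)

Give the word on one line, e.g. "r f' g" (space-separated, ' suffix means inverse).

g r' g f r'

  after g: (1 4 5)(2 6)(3 8)
  after r': (1 8)(2 5 7 4 6)
  after g: (1 3 8 4 2)(5 7)
  after f: (1 2 6)(4 7 5)
  after r': (1 2 5 8 3)(6 7)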